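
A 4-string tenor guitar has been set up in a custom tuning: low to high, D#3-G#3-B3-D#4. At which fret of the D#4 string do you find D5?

D5 is 11 semitones above the open D#4 (D#–E–F–F#–…–C–C#–D), so it sits at fret 11.

11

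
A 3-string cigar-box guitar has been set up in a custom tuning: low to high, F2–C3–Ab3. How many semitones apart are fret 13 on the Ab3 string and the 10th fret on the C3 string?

Ab3 at fret 13 → A4 (MIDI 69); C3 at fret 10 → Bb3 (MIDI 58).
69 − 58 = 11, so the two pitches are 11 semitones apart, with A4 the higher.

11 semitones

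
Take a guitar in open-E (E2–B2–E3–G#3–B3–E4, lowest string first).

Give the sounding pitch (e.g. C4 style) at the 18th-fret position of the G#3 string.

G#3 is MIDI 56. Adding 18 gives 74, which is D5.

D5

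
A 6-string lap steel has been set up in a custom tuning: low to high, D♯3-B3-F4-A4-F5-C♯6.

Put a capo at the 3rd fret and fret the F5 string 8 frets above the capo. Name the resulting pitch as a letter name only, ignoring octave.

The capo raises the open F5 by 3 semitones to G♯5; fretting 8 more gives F5 + 3 + 8 = F5 + 11 semitones, landing on E.

E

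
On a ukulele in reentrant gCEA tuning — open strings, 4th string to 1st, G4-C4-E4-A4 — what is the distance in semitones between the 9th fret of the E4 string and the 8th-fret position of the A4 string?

E4 at fret 9 → C#5 (MIDI 73); A4 at fret 8 → F5 (MIDI 77).
73 − 77 = -4, so the two pitches are 4 semitones apart, with F5 the higher.

4 semitones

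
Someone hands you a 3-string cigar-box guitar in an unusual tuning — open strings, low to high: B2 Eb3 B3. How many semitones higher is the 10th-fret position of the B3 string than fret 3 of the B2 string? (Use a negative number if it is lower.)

B3 at fret 10 → A4 (MIDI 69); B2 at fret 3 → D3 (MIDI 50).
69 − 50 = 19, so the two pitches are 19 semitones apart.

19 semitones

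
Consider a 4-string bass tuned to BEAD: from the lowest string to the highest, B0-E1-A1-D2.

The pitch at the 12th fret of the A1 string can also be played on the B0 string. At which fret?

Fret 12 on A1 is MIDI 33 + 12 = 45 (A2). On the B0 string (open MIDI 23), that pitch is 45 − 23 = fret 22.

22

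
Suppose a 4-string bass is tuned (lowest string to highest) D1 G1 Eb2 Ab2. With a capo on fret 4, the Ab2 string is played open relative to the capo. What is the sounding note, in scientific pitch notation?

The capo raises the open Ab2 by 4 semitones to C3; fretting 0 more gives Ab2 + 4 + 0 = Ab2 + 4 semitones = C3.

C3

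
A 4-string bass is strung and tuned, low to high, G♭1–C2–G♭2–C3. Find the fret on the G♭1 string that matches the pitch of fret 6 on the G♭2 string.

G♭2 at fret 6 is G♭2 + 6 semitones = C3.
The open G♭1 string is 12 semitones below the open G♭2, so the same pitch on the G♭1 string lies at fret 6 + 12 = 18.

18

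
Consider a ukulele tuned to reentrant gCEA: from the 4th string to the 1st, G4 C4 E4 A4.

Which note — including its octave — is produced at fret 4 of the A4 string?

A4 is MIDI 69. Adding 4 gives 73, which is C#5.
(Equivalently spelled Db5.)

C#5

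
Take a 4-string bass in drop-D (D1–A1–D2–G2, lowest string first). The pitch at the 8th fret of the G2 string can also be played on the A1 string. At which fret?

Fret 8 on G2 is MIDI 43 + 8 = 51 (D#3). On the A1 string (open MIDI 33), that pitch is 51 − 33 = fret 18.

18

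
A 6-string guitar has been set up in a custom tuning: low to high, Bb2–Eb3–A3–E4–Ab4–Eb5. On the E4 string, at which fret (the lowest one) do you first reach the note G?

From E4, count semitones up the chromatic scale until reaching G: E–F–Gb–G — 3 steps.

3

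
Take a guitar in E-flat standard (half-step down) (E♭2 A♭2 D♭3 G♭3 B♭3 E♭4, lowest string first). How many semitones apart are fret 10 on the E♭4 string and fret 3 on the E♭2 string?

E♭4 at fret 10 → D♭5 (MIDI 73); E♭2 at fret 3 → G♭2 (MIDI 42).
73 − 42 = 31, so the two pitches are 31 semitones apart, with D♭5 the higher.

31 semitones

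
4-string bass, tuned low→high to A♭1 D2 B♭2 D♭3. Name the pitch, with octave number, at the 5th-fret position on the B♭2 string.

B♭2 is MIDI 46. Adding 5 gives 51, which is E♭3.
(Equivalently spelled D♯3.)

E♭3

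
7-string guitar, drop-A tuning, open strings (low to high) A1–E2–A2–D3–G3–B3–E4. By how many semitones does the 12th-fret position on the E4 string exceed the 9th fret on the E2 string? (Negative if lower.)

E4 at fret 12 → E5 (MIDI 76); E2 at fret 9 → C#3 (MIDI 49).
76 − 49 = 27, so the two pitches are 27 semitones apart.

27 semitones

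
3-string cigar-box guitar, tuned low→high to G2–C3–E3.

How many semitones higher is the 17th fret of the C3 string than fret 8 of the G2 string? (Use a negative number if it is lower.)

14 semitones

C3 at fret 17 → F4 (MIDI 65); G2 at fret 8 → Eb3 (MIDI 51).
65 − 51 = 14, so the two pitches are 14 semitones apart.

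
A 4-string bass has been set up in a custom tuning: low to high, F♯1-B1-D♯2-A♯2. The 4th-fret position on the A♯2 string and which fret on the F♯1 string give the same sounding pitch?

Fret 4 on A♯2 is MIDI 46 + 4 = 50 (D3). On the F♯1 string (open MIDI 30), that pitch is 50 − 30 = fret 20.

20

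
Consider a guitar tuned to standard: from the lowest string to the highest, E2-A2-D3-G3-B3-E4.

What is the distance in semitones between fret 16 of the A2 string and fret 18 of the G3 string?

A2 at fret 16 → C#4 (MIDI 61); G3 at fret 18 → C#5 (MIDI 73).
61 − 73 = -12, so the two pitches are 12 semitones apart, with C#5 the higher.

12 semitones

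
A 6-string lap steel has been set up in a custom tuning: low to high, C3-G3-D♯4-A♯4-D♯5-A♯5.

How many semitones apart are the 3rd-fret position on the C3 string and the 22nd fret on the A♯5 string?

C3 at fret 3 → D♯3 (MIDI 51); A♯5 at fret 22 → G♯7 (MIDI 104).
51 − 104 = -53, so the two pitches are 53 semitones apart, with G♯7 the higher.

53 semitones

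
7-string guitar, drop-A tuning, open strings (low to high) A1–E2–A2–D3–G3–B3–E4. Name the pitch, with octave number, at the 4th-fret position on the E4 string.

The open E4 string plus 4 semitones: E–F–F#–G–G#.
No B→C boundary is crossed, so the octave stays at 4.
(Equivalently spelled A♭4.)

G♯4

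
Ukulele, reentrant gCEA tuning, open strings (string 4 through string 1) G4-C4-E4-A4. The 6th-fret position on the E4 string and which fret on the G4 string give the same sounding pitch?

3

E4 at fret 6 is E4 + 6 semitones = A♯4.
The open G4 string is 3 semitones above the open E4, so the same pitch on the G4 string lies at fret 6 − 3 = 3.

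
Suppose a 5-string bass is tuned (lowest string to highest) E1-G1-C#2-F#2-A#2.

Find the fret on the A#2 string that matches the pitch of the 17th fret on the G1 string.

G1 at fret 17 is G1 + 17 semitones = C3.
The open A#2 string is 15 semitones above the open G1, so the same pitch on the A#2 string lies at fret 17 − 15 = 2.

2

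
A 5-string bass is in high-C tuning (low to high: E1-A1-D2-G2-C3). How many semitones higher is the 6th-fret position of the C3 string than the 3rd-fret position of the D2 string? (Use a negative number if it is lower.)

C3 at fret 6 → F#3 (MIDI 54); D2 at fret 3 → F2 (MIDI 41).
54 − 41 = 13, so the two pitches are 13 semitones apart.

13 semitones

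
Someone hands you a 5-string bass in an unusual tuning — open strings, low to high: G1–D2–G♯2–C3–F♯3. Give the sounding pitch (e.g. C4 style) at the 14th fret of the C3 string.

D4

The open C3 string plus 14 semitones: C–C#–D–D#–…–C–C#–D.
The walk passes from B into C once, so the octave number goes from 3 to 4.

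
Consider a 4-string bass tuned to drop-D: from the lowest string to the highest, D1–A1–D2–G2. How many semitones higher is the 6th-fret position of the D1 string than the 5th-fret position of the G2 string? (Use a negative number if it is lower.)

-16 semitones

D1 at fret 6 → G#1 (MIDI 32); G2 at fret 5 → C3 (MIDI 48).
32 − 48 = -16, so the two pitches are 16 semitones apart.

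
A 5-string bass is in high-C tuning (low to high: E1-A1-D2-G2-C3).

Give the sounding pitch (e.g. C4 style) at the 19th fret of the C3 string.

The open C3 string plus 19 semitones: C–C#–D–D#–…–F–F#–G.
The walk passes from B into C once, so the octave number goes from 3 to 4.

G4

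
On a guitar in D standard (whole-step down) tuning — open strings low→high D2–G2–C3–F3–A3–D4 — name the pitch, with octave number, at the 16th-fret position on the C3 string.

E4

C3 is MIDI 48. Adding 16 gives 64, which is E4.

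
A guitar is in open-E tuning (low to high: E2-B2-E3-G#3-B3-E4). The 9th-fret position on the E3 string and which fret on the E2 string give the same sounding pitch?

Fret 9 on E3 is MIDI 52 + 9 = 61 (C#4). On the E2 string (open MIDI 40), that pitch is 61 − 40 = fret 21.

21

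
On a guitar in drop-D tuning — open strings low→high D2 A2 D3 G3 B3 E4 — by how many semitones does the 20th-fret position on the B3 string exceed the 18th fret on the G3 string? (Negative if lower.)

6 semitones

B3 at fret 20 → G5 (MIDI 79); G3 at fret 18 → C#5 (MIDI 73).
79 − 73 = 6, so the two pitches are 6 semitones apart.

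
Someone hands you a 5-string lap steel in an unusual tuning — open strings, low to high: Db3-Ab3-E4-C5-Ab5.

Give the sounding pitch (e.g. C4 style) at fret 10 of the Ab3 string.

The open Ab3 string plus 10 semitones: Ab–A–Bb–B–…–E–F–Gb.
The walk passes from B into C once, so the octave number goes from 3 to 4.
(Equivalently spelled F#4.)

Gb4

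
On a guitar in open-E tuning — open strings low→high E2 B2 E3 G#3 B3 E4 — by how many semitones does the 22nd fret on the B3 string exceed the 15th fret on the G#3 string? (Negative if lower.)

10 semitones

B3 at fret 22 → A5 (MIDI 81); G#3 at fret 15 → B4 (MIDI 71).
81 − 71 = 10, so the two pitches are 10 semitones apart.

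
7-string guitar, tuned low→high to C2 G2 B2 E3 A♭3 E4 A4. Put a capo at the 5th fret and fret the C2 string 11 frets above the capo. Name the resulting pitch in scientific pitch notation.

The capo raises the open C2 by 5 semitones to F2; fretting 11 more gives C2 + 5 + 11 = C2 + 16 semitones = E3.

E3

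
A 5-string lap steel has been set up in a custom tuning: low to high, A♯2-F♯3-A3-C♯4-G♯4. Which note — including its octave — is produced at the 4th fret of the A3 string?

C♯4

The open A3 string plus 4 semitones: A–A#–B–C–C#.
The walk passes from B into C once, so the octave number goes from 3 to 4.
(Equivalently spelled D♭4.)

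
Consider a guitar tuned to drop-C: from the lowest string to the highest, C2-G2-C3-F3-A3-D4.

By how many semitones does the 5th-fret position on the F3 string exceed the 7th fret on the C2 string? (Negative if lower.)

15 semitones

F3 at fret 5 → A#3 (MIDI 58); C2 at fret 7 → G2 (MIDI 43).
58 − 43 = 15, so the two pitches are 15 semitones apart.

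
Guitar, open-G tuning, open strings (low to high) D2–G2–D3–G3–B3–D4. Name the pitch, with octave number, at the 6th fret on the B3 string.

F4

The open B3 string plus 6 semitones: B–C–C#–D–D#–E–F.
The walk passes from B into C once, so the octave number goes from 3 to 4.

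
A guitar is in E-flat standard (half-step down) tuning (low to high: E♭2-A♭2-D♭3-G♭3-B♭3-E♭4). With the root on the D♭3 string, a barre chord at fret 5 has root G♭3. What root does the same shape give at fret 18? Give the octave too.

G4

Moving from fret 5 to fret 18 shifts the root by 13 semitones.
G♭3 up 13 semitones is G4.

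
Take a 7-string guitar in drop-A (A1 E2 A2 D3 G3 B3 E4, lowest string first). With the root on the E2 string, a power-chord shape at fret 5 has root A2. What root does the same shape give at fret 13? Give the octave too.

Moving from fret 5 to fret 13 shifts the root by 8 semitones.
A2 up 8 semitones is F3.

F3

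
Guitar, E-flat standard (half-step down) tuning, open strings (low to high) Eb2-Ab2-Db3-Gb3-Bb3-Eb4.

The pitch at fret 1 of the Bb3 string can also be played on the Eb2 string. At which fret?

20

Fret 1 on Bb3 is MIDI 58 + 1 = 59 (B3). On the Eb2 string (open MIDI 39), that pitch is 59 − 39 = fret 20.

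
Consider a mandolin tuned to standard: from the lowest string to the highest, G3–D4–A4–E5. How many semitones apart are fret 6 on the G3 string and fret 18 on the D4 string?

19 semitones

G3 at fret 6 → C#4 (MIDI 61); D4 at fret 18 → G#5 (MIDI 80).
61 − 80 = -19, so the two pitches are 19 semitones apart, with G#5 the higher.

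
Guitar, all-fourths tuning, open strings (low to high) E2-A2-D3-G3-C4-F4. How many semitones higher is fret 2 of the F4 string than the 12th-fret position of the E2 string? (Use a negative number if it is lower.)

F4 at fret 2 → G4 (MIDI 67); E2 at fret 12 → E3 (MIDI 52).
67 − 52 = 15, so the two pitches are 15 semitones apart.

15 semitones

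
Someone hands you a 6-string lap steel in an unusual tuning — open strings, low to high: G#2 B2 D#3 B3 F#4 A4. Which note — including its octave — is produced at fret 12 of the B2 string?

The open B2 string plus 12 semitones: B–C–C#–D–…–A–A#–B.
The walk passes from B into C once, so the octave number goes from 2 to 3.

B3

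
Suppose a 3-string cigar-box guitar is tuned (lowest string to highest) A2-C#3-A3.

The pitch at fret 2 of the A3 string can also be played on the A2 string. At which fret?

14

Fret 2 on A3 is MIDI 57 + 2 = 59 (B3). On the A2 string (open MIDI 45), that pitch is 59 − 45 = fret 14.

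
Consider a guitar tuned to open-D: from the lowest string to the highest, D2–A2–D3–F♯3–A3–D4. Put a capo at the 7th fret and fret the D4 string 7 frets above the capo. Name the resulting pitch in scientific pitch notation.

The capo raises the open D4 by 7 semitones to A4; fretting 7 more gives D4 + 7 + 7 = D4 + 14 semitones = E5.

E5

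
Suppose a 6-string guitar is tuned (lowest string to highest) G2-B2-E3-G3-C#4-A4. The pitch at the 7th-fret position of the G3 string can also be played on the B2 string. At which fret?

G3 at fret 7 is G3 + 7 semitones = D4.
The open B2 string is 8 semitones below the open G3, so the same pitch on the B2 string lies at fret 7 + 8 = 15.

15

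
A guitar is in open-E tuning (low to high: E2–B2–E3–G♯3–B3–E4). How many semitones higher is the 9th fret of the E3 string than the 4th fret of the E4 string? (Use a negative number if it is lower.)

-7 semitones

E3 at fret 9 → C♯4 (MIDI 61); E4 at fret 4 → G♯4 (MIDI 68).
61 − 68 = -7, so the two pitches are 7 semitones apart.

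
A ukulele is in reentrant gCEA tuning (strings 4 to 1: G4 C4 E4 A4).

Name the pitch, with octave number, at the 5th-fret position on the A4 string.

The open A4 string plus 5 semitones: A–A#–B–C–C#–D.
The walk passes from B into C once, so the octave number goes from 4 to 5.

D5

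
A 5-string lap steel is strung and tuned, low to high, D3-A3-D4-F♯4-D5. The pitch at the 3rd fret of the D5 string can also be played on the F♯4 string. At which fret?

D5 at fret 3 is D5 + 3 semitones = F5.
The open F♯4 string is 8 semitones below the open D5, so the same pitch on the F♯4 string lies at fret 3 + 8 = 11.

11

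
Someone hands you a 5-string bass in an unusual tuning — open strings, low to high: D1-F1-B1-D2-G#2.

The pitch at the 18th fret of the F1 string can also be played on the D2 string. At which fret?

9

Fret 18 on F1 is MIDI 29 + 18 = 47 (B2). On the D2 string (open MIDI 38), that pitch is 47 − 38 = fret 9.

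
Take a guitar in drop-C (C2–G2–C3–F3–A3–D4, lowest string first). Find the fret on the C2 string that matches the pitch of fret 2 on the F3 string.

Fret 2 on F3 is MIDI 53 + 2 = 55 (G3). On the C2 string (open MIDI 36), that pitch is 55 − 36 = fret 19.

19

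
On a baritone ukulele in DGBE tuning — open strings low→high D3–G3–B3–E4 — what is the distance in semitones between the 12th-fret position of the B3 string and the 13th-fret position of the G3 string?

3 semitones

B3 at fret 12 → B4 (MIDI 71); G3 at fret 13 → G#4 (MIDI 68).
71 − 68 = 3, so the two pitches are 3 semitones apart, with B4 the higher.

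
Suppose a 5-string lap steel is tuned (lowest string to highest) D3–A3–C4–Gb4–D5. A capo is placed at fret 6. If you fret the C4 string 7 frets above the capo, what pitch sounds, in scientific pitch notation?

The capo raises the open C4 by 6 semitones to Gb4; fretting 7 more gives C4 + 6 + 7 = C4 + 13 semitones = Db5.
(Also written C#.)

Db5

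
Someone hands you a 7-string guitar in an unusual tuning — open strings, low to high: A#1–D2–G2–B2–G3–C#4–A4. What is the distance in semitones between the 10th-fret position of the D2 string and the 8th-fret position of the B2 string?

7 semitones

D2 at fret 10 → C3 (MIDI 48); B2 at fret 8 → G3 (MIDI 55).
48 − 55 = -7, so the two pitches are 7 semitones apart, with G3 the higher.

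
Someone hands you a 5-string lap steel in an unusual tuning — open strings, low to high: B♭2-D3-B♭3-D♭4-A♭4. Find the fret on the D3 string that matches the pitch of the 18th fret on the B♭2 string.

B♭2 at fret 18 is B♭2 + 18 semitones = E4.
The open D3 string is 4 semitones above the open B♭2, so the same pitch on the D3 string lies at fret 18 − 4 = 14.

14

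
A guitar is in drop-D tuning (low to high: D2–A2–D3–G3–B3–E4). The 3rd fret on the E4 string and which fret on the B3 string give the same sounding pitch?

8

Fret 3 on E4 is MIDI 64 + 3 = 67 (G4). On the B3 string (open MIDI 59), that pitch is 67 − 59 = fret 8.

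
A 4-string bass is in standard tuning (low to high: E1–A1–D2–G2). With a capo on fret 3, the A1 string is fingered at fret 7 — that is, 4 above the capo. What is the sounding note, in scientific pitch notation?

The capo raises the open A1 by 3 semitones to C2; fretting 4 more gives A1 + 3 + 4 = A1 + 7 semitones = E2.

E2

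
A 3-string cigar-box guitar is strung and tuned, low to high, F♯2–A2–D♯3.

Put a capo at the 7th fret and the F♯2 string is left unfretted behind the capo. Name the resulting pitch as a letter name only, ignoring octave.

C♯

The capo raises the open F♯2 by 7 semitones to C♯3; fretting 0 more gives F♯2 + 7 + 0 = F♯2 + 7 semitones, landing on C♯.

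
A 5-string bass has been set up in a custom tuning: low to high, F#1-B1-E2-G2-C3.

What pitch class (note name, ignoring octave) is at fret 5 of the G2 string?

C

The open G2 string plus 5 semitones: G–G#–A–A#–B–C.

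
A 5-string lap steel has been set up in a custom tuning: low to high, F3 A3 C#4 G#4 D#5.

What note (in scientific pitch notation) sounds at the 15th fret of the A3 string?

C5

Each fret is one semitone, so A3 + 15 = C5.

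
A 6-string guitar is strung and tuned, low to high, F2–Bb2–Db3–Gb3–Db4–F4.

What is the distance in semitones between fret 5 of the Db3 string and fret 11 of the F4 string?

Db3 at fret 5 → Gb3 (MIDI 54); F4 at fret 11 → E5 (MIDI 76).
54 − 76 = -22, so the two pitches are 22 semitones apart, with E5 the higher.

22 semitones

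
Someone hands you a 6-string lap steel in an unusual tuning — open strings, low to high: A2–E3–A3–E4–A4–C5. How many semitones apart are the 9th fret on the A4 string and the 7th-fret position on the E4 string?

A4 at fret 9 → F♯5 (MIDI 78); E4 at fret 7 → B4 (MIDI 71).
78 − 71 = 7, so the two pitches are 7 semitones apart, with F♯5 the higher.

7 semitones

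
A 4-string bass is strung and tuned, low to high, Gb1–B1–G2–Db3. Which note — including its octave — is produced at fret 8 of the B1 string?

G2

The open B1 string plus 8 semitones: B–C–Db–D–Eb–E–F–Gb–G.
The walk passes from B into C once, so the octave number goes from 1 to 2.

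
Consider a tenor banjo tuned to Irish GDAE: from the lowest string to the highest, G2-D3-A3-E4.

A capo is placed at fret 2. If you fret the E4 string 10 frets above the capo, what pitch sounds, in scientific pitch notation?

The capo raises the open E4 by 2 semitones to F♯4; fretting 10 more gives E4 + 2 + 10 = E4 + 12 semitones = E5.

E5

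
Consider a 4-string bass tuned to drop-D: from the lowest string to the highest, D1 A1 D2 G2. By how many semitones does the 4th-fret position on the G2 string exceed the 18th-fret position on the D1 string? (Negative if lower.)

3 semitones

G2 at fret 4 → B2 (MIDI 47); D1 at fret 18 → G#2 (MIDI 44).
47 − 44 = 3, so the two pitches are 3 semitones apart.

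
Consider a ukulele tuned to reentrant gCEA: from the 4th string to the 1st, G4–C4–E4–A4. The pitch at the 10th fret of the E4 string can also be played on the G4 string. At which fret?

E4 at fret 10 is E4 + 10 semitones = D5.
The open G4 string is 3 semitones above the open E4, so the same pitch on the G4 string lies at fret 10 − 3 = 7.

7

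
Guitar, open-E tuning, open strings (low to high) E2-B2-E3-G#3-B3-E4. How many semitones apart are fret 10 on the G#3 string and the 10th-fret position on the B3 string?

G#3 at fret 10 → F#4 (MIDI 66); B3 at fret 10 → A4 (MIDI 69).
66 − 69 = -3, so the two pitches are 3 semitones apart, with A4 the higher.

3 semitones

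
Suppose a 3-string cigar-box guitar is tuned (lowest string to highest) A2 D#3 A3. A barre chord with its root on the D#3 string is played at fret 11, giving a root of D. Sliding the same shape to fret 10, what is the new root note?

Moving from fret 11 to fret 10 shifts the root by -1 semitone.
D down 1 semitone is C#.

C#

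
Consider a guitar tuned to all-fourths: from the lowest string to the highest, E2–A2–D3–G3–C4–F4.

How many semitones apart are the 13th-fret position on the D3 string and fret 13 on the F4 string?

D3 at fret 13 → D#4 (MIDI 63); F4 at fret 13 → F#5 (MIDI 78).
63 − 78 = -15, so the two pitches are 15 semitones apart, with F#5 the higher.

15 semitones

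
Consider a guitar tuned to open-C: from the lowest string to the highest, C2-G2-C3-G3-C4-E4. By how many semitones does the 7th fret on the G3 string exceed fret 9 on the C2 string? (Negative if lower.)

17 semitones

G3 at fret 7 → D4 (MIDI 62); C2 at fret 9 → A2 (MIDI 45).
62 − 45 = 17, so the two pitches are 17 semitones apart.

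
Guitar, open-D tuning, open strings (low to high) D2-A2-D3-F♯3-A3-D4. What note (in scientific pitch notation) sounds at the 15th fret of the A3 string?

C5

A3 is MIDI 57. Adding 15 gives 72, which is C5.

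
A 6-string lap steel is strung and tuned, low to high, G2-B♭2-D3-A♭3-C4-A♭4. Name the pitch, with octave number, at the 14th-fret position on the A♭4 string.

A♭4 is MIDI 68. Adding 14 gives 82, which is B♭5.
(Equivalently spelled A♯5.)

B♭5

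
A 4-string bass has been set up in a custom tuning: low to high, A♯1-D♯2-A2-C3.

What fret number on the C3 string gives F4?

F4 is 17 semitones above the open C3 (C–C#–D–D#–…–D#–E–F), so it sits at fret 17.

17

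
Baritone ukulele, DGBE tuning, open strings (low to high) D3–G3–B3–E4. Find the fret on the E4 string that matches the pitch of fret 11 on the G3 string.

Fret 11 on G3 is MIDI 55 + 11 = 66 (F♯4). On the E4 string (open MIDI 64), that pitch is 66 − 64 = fret 2.

2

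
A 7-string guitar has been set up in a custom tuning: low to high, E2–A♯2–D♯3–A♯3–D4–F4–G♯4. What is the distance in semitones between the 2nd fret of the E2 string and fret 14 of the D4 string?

E2 at fret 2 → F♯2 (MIDI 42); D4 at fret 14 → E5 (MIDI 76).
42 − 76 = -34, so the two pitches are 34 semitones apart, with E5 the higher.

34 semitones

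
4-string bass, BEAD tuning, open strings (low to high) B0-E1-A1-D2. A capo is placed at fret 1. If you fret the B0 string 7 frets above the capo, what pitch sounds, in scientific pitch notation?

The capo raises the open B0 by 1 semitone to C1; fretting 7 more gives B0 + 1 + 7 = B0 + 8 semitones = G1.

G1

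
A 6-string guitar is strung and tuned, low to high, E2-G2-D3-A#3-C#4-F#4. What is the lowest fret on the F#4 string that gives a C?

From F#4, count semitones up the chromatic scale until reaching C: F#–G–G#–A–A#–B–C — 6 steps.

6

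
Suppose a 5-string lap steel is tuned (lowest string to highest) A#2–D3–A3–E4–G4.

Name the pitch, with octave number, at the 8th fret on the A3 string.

A3 is MIDI 57. Adding 8 gives 65, which is F4.

F4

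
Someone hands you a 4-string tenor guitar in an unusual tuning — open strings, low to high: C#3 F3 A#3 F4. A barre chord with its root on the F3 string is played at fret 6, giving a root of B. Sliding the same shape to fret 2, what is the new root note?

G

Moving from fret 6 to fret 2 shifts the root by -4 semitones.
B down 4 semitones is G.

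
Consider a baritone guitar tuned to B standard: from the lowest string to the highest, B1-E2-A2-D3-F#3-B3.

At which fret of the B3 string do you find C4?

C4 is 1 semitone above the open B3 (B–C), so it sits at fret 1.

1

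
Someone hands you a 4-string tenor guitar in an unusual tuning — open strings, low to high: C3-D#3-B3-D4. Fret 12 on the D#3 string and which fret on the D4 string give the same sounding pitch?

1

D#3 at fret 12 is D#3 + 12 semitones = D#4.
The open D4 string is 11 semitones above the open D#3, so the same pitch on the D4 string lies at fret 12 − 11 = 1.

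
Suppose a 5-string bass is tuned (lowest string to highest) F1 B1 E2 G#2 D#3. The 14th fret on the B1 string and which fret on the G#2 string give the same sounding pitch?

5

Fret 14 on B1 is MIDI 35 + 14 = 49 (C#3). On the G#2 string (open MIDI 44), that pitch is 49 − 44 = fret 5.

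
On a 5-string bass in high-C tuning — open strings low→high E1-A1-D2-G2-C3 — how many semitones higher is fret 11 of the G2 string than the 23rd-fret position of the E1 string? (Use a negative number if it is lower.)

3 semitones

G2 at fret 11 → F#3 (MIDI 54); E1 at fret 23 → D#3 (MIDI 51).
54 − 51 = 3, so the two pitches are 3 semitones apart.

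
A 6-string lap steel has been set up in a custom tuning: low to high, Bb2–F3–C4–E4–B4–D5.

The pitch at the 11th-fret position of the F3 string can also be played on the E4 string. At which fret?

Fret 11 on F3 is MIDI 53 + 11 = 64 (E4). On the E4 string (open MIDI 64), that pitch is 64 − 64 = fret 0.

0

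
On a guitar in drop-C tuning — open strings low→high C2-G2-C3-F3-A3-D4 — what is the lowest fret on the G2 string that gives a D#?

8

From G2, count semitones up the chromatic scale until reaching D#: G–G#–A–A#–B–C–C#–D–D# — 8 steps.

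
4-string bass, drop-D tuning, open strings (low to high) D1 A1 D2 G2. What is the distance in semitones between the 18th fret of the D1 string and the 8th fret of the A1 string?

D1 at fret 18 → G#2 (MIDI 44); A1 at fret 8 → F2 (MIDI 41).
44 − 41 = 3, so the two pitches are 3 semitones apart, with G#2 the higher.

3 semitones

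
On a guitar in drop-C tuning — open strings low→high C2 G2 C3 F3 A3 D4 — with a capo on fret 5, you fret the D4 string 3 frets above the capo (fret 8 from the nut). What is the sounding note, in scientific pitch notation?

A#4

The capo raises the open D4 by 5 semitones to G4; fretting 3 more gives D4 + 5 + 3 = D4 + 8 semitones = A#4.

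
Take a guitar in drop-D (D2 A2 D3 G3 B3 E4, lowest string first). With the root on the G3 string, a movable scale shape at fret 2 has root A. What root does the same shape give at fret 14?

Moving from fret 2 to fret 14 shifts the root by 12 semitones.
A up 12 semitones is A.

A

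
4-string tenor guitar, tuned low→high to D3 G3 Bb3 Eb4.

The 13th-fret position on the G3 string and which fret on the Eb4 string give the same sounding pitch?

5

Fret 13 on G3 is MIDI 55 + 13 = 68 (Ab4). On the Eb4 string (open MIDI 63), that pitch is 68 − 63 = fret 5.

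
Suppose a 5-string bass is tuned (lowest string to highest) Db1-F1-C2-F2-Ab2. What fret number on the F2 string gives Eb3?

10

Eb3 is 10 semitones above the open F2 (F–Gb–G–Ab–…–Db–D–Eb), so it sits at fret 10.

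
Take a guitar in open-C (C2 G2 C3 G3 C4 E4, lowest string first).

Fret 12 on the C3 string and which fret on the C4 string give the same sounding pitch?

C3 at fret 12 is C3 + 12 semitones = C4.
The open C4 string is 12 semitones above the open C3, so the same pitch on the C4 string lies at fret 12 − 12 = 0.

0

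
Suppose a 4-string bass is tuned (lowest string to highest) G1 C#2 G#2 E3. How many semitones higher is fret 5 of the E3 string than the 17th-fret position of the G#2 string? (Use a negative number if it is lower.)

E3 at fret 5 → A3 (MIDI 57); G#2 at fret 17 → C#4 (MIDI 61).
57 − 61 = -4, so the two pitches are 4 semitones apart.

-4 semitones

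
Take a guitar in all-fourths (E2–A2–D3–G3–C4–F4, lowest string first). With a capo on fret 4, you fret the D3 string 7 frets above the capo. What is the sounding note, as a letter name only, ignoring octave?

The capo raises the open D3 by 4 semitones to F♯3; fretting 7 more gives D3 + 4 + 7 = D3 + 11 semitones, landing on C♯.
(Also written D♭.)

C♯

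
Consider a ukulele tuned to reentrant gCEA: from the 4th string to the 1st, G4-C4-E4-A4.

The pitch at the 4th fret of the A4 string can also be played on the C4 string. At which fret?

Fret 4 on A4 is MIDI 69 + 4 = 73 (C#5). On the C4 string (open MIDI 60), that pitch is 73 − 60 = fret 13.

13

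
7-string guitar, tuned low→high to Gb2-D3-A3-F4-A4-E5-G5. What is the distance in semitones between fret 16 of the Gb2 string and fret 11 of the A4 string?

22 semitones

Gb2 at fret 16 → Bb3 (MIDI 58); A4 at fret 11 → Ab5 (MIDI 80).
58 − 80 = -22, so the two pitches are 22 semitones apart, with Ab5 the higher.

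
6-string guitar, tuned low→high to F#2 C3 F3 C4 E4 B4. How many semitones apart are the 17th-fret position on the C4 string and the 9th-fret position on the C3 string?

C4 at fret 17 → F5 (MIDI 77); C3 at fret 9 → A3 (MIDI 57).
77 − 57 = 20, so the two pitches are 20 semitones apart, with F5 the higher.

20 semitones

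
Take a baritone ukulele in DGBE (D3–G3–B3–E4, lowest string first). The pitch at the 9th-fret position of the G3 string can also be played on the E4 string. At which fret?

G3 at fret 9 is G3 + 9 semitones = E4.
The open E4 string is 9 semitones above the open G3, so the same pitch on the E4 string lies at fret 9 − 9 = 0.

0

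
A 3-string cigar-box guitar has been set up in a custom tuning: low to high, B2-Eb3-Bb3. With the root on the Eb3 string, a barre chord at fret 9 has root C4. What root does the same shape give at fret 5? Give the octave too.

Moving from fret 9 to fret 5 shifts the root by -4 semitones.
C4 down 4 semitones is Ab3.

Ab3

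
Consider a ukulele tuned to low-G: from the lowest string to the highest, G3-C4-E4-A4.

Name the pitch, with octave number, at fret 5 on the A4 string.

D5

The open A4 string plus 5 semitones: A–A#–B–C–C#–D.
The walk passes from B into C once, so the octave number goes from 4 to 5.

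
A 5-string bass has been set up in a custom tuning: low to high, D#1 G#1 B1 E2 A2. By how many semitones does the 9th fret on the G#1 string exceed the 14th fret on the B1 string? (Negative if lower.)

-8 semitones

G#1 at fret 9 → F2 (MIDI 41); B1 at fret 14 → C#3 (MIDI 49).
41 − 49 = -8, so the two pitches are 8 semitones apart.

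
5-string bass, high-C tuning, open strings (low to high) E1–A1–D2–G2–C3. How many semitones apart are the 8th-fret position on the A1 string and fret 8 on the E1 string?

5 semitones

A1 at fret 8 → F2 (MIDI 41); E1 at fret 8 → C2 (MIDI 36).
41 − 36 = 5, so the two pitches are 5 semitones apart, with F2 the higher.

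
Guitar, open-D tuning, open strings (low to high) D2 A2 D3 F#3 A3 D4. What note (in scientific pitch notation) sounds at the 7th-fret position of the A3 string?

A3 is MIDI 57. Adding 7 gives 64, which is E4.

E4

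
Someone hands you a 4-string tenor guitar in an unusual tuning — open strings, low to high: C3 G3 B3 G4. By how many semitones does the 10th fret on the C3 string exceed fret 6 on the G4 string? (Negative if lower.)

-15 semitones

C3 at fret 10 → A#3 (MIDI 58); G4 at fret 6 → C#5 (MIDI 73).
58 − 73 = -15, so the two pitches are 15 semitones apart.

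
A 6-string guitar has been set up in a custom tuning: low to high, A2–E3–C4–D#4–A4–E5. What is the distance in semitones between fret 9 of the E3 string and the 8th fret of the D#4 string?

10 semitones

E3 at fret 9 → C#4 (MIDI 61); D#4 at fret 8 → B4 (MIDI 71).
61 − 71 = -10, so the two pitches are 10 semitones apart, with B4 the higher.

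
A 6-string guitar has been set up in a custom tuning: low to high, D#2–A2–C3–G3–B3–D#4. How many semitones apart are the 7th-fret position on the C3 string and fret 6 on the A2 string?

C3 at fret 7 → G3 (MIDI 55); A2 at fret 6 → D#3 (MIDI 51).
55 − 51 = 4, so the two pitches are 4 semitones apart, with G3 the higher.

4 semitones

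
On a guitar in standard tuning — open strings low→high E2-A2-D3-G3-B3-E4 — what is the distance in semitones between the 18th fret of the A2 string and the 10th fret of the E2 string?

A2 at fret 18 → D#4 (MIDI 63); E2 at fret 10 → D3 (MIDI 50).
63 − 50 = 13, so the two pitches are 13 semitones apart, with D#4 the higher.

13 semitones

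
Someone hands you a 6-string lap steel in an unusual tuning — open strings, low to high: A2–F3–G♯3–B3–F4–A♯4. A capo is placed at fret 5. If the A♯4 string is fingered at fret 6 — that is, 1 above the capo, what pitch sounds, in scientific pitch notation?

E5

The capo raises the open A♯4 by 5 semitones to D♯5; fretting 1 more gives A♯4 + 5 + 1 = A♯4 + 6 semitones = E5.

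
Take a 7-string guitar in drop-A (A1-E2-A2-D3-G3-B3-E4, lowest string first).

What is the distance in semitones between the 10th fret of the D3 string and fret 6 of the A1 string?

D3 at fret 10 → C4 (MIDI 60); A1 at fret 6 → D#2 (MIDI 39).
60 − 39 = 21, so the two pitches are 21 semitones apart, with C4 the higher.

21 semitones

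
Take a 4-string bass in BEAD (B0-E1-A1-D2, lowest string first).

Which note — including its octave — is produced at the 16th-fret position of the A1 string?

Each fret is one semitone, so A1 + 16 = C#3.

C#3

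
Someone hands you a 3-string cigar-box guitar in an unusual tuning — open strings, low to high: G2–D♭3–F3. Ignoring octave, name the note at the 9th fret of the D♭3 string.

B♭

D♭3 is MIDI 49. Adding 9 gives 58; 58 mod 12 = 10, i.e. B♭.
(Equivalently spelled A♯.)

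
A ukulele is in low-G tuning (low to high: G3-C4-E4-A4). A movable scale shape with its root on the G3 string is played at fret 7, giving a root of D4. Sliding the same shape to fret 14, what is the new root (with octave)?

Moving from fret 7 to fret 14 shifts the root by 7 semitones.
D4 up 7 semitones is A4.

A4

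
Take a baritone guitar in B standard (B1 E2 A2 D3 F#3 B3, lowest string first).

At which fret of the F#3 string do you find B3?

5

B3 is 5 semitones above the open F#3 (F#–G–G#–A–A#–B), so it sits at fret 5.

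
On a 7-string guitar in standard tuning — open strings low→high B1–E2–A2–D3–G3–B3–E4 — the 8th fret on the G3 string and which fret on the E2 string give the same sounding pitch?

23

Fret 8 on G3 is MIDI 55 + 8 = 63 (D#4). On the E2 string (open MIDI 40), that pitch is 63 − 40 = fret 23.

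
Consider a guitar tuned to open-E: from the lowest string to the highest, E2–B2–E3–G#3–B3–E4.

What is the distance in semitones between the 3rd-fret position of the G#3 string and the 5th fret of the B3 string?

G#3 at fret 3 → B3 (MIDI 59); B3 at fret 5 → E4 (MIDI 64).
59 − 64 = -5, so the two pitches are 5 semitones apart, with E4 the higher.

5 semitones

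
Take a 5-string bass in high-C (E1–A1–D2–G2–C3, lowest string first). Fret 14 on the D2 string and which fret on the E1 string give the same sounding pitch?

24

D2 at fret 14 is D2 + 14 semitones = E3.
The open E1 string is 10 semitones below the open D2, so the same pitch on the E1 string lies at fret 14 + 10 = 24.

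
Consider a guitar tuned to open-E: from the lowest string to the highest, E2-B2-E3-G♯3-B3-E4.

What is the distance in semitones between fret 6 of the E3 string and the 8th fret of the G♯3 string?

E3 at fret 6 → A♯3 (MIDI 58); G♯3 at fret 8 → E4 (MIDI 64).
58 − 64 = -6, so the two pitches are 6 semitones apart, with E4 the higher.

6 semitones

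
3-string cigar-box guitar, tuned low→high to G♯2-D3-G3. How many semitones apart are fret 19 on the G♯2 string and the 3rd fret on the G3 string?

G♯2 at fret 19 → D♯4 (MIDI 63); G3 at fret 3 → A♯3 (MIDI 58).
63 − 58 = 5, so the two pitches are 5 semitones apart, with D♯4 the higher.

5 semitones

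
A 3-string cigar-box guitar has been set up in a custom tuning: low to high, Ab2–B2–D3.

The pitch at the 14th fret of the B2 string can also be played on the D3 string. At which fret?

11

Fret 14 on B2 is MIDI 47 + 14 = 61 (Db4). On the D3 string (open MIDI 50), that pitch is 61 − 50 = fret 11.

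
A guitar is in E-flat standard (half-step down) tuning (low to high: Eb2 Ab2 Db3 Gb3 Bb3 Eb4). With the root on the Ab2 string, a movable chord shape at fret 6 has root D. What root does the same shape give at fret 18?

Moving from fret 6 to fret 18 shifts the root by 12 semitones.
D up 12 semitones is D.

D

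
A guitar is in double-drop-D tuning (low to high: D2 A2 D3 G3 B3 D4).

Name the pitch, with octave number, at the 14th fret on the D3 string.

E4

The open D3 string plus 14 semitones: D–D#–E–F–…–D–D#–E.
The walk passes from B into C once, so the octave number goes from 3 to 4.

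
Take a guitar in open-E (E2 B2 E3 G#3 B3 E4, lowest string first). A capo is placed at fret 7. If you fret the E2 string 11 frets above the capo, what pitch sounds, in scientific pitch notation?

The capo raises the open E2 by 7 semitones to B2; fretting 11 more gives E2 + 7 + 11 = E2 + 18 semitones = A#3.

A#3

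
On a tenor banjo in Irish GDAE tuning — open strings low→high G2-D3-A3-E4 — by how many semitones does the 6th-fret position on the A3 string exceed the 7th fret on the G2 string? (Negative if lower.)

13 semitones

A3 at fret 6 → D♯4 (MIDI 63); G2 at fret 7 → D3 (MIDI 50).
63 − 50 = 13, so the two pitches are 13 semitones apart.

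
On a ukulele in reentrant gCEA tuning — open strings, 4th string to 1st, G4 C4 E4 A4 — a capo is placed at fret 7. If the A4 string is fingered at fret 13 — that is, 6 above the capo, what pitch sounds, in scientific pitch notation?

The capo raises the open A4 by 7 semitones to E5; fretting 6 more gives A4 + 7 + 6 = A4 + 13 semitones = A#5.
(Also written Bb.)

A#5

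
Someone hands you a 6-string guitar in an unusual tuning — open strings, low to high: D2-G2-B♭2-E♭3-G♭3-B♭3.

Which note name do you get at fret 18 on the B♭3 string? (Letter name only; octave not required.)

E

Each fret is one semitone, so B♭3 + 18 = E.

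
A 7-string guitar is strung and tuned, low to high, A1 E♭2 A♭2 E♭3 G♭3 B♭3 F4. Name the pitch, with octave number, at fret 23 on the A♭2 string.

G4

A♭2 is MIDI 44. Adding 23 gives 67, which is G4.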